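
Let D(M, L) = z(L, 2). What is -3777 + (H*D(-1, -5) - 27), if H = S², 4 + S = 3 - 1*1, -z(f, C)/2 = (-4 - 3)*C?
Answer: -3692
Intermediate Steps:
z(f, C) = 14*C (z(f, C) = -2*(-4 - 3)*C = -(-14)*C = 14*C)
D(M, L) = 28 (D(M, L) = 14*2 = 28)
S = -2 (S = -4 + (3 - 1*1) = -4 + (3 - 1) = -4 + 2 = -2)
H = 4 (H = (-2)² = 4)
-3777 + (H*D(-1, -5) - 27) = -3777 + (4*28 - 27) = -3777 + (112 - 27) = -3777 + 85 = -3692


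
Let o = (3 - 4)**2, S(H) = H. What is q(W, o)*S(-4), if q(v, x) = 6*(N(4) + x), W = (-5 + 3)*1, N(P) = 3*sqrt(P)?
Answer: -168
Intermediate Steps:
o = 1 (o = (-1)**2 = 1)
W = -2 (W = -2*1 = -2)
q(v, x) = 36 + 6*x (q(v, x) = 6*(3*sqrt(4) + x) = 6*(3*2 + x) = 6*(6 + x) = 36 + 6*x)
q(W, o)*S(-4) = (36 + 6*1)*(-4) = (36 + 6)*(-4) = 42*(-4) = -168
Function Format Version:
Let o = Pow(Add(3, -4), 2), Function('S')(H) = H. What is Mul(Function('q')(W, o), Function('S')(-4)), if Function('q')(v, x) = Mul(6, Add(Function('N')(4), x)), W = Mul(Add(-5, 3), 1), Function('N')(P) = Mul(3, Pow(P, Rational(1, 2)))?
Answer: -168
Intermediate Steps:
o = 1 (o = Pow(-1, 2) = 1)
W = -2 (W = Mul(-2, 1) = -2)
Function('q')(v, x) = Add(36, Mul(6, x)) (Function('q')(v, x) = Mul(6, Add(Mul(3, Pow(4, Rational(1, 2))), x)) = Mul(6, Add(Mul(3, 2), x)) = Mul(6, Add(6, x)) = Add(36, Mul(6, x)))
Mul(Function('q')(W, o), Function('S')(-4)) = Mul(Add(36, Mul(6, 1)), -4) = Mul(Add(36, 6), -4) = Mul(42, -4) = -168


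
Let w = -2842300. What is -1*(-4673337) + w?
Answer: 1831037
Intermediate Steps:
-1*(-4673337) + w = -1*(-4673337) - 2842300 = 4673337 - 2842300 = 1831037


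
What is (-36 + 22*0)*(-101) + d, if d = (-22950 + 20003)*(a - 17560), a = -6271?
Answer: 70233593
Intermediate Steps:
d = 70229957 (d = (-22950 + 20003)*(-6271 - 17560) = -2947*(-23831) = 70229957)
(-36 + 22*0)*(-101) + d = (-36 + 22*0)*(-101) + 70229957 = (-36 + 0)*(-101) + 70229957 = -36*(-101) + 70229957 = 3636 + 70229957 = 70233593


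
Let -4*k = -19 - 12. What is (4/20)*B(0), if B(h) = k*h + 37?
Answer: 37/5 ≈ 7.4000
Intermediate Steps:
k = 31/4 (k = -(-19 - 12)/4 = -1/4*(-31) = 31/4 ≈ 7.7500)
B(h) = 37 + 31*h/4 (B(h) = 31*h/4 + 37 = 37 + 31*h/4)
(4/20)*B(0) = (4/20)*(37 + (31/4)*0) = (4*(1/20))*(37 + 0) = (1/5)*37 = 37/5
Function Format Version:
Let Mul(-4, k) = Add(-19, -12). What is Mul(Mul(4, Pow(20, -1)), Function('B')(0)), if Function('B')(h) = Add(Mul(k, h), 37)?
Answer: Rational(37, 5) ≈ 7.4000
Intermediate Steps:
k = Rational(31, 4) (k = Mul(Rational(-1, 4), Add(-19, -12)) = Mul(Rational(-1, 4), -31) = Rational(31, 4) ≈ 7.7500)
Function('B')(h) = Add(37, Mul(Rational(31, 4), h)) (Function('B')(h) = Add(Mul(Rational(31, 4), h), 37) = Add(37, Mul(Rational(31, 4), h)))
Mul(Mul(4, Pow(20, -1)), Function('B')(0)) = Mul(Mul(4, Pow(20, -1)), Add(37, Mul(Rational(31, 4), 0))) = Mul(Mul(4, Rational(1, 20)), Add(37, 0)) = Mul(Rational(1, 5), 37) = Rational(37, 5)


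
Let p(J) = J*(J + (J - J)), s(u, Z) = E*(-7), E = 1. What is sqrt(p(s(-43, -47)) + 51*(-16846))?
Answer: I*sqrt(859097) ≈ 926.88*I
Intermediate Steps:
s(u, Z) = -7 (s(u, Z) = 1*(-7) = -7)
p(J) = J**2 (p(J) = J*(J + 0) = J*J = J**2)
sqrt(p(s(-43, -47)) + 51*(-16846)) = sqrt((-7)**2 + 51*(-16846)) = sqrt(49 - 859146) = sqrt(-859097) = I*sqrt(859097)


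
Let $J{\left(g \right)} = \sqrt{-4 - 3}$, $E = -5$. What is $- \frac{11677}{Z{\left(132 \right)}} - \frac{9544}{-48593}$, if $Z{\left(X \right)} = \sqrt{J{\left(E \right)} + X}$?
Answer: $\frac{9544}{48593} - \frac{11677}{\sqrt{132 + i \sqrt{7}}} \approx -1016.0 + 10.183 i$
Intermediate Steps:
$J{\left(g \right)} = i \sqrt{7}$ ($J{\left(g \right)} = \sqrt{-7} = i \sqrt{7}$)
$Z{\left(X \right)} = \sqrt{X + i \sqrt{7}}$ ($Z{\left(X \right)} = \sqrt{i \sqrt{7} + X} = \sqrt{X + i \sqrt{7}}$)
$- \frac{11677}{Z{\left(132 \right)}} - \frac{9544}{-48593} = - \frac{11677}{\sqrt{132 + i \sqrt{7}}} - \frac{9544}{-48593} = - \frac{11677}{\sqrt{132 + i \sqrt{7}}} - - \frac{9544}{48593} = - \frac{11677}{\sqrt{132 + i \sqrt{7}}} + \frac{9544}{48593} = \frac{9544}{48593} - \frac{11677}{\sqrt{132 + i \sqrt{7}}}$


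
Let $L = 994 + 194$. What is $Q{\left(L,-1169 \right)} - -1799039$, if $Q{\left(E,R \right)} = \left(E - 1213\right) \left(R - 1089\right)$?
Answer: $1855489$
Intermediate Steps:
$L = 1188$
$Q{\left(E,R \right)} = \left(-1213 + E\right) \left(-1089 + R\right)$
$Q{\left(L,-1169 \right)} - -1799039 = \left(1320957 - -1417997 - 1293732 + 1188 \left(-1169\right)\right) - -1799039 = \left(1320957 + 1417997 - 1293732 - 1388772\right) + 1799039 = 56450 + 1799039 = 1855489$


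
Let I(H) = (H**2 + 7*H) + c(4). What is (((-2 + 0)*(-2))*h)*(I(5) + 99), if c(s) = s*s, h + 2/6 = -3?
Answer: -7000/3 ≈ -2333.3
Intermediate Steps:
h = -10/3 (h = -1/3 - 3 = -10/3 ≈ -3.3333)
c(s) = s**2
I(H) = 16 + H**2 + 7*H (I(H) = (H**2 + 7*H) + 4**2 = (H**2 + 7*H) + 16 = 16 + H**2 + 7*H)
(((-2 + 0)*(-2))*h)*(I(5) + 99) = (((-2 + 0)*(-2))*(-10/3))*((16 + 5**2 + 7*5) + 99) = (-2*(-2)*(-10/3))*((16 + 25 + 35) + 99) = (4*(-10/3))*(76 + 99) = -40/3*175 = -7000/3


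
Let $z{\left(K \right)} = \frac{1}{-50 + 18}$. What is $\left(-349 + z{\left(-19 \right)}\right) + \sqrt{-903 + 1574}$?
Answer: $- \frac{11169}{32} + \sqrt{671} \approx -323.13$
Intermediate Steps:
$z{\left(K \right)} = - \frac{1}{32}$ ($z{\left(K \right)} = \frac{1}{-32} = - \frac{1}{32}$)
$\left(-349 + z{\left(-19 \right)}\right) + \sqrt{-903 + 1574} = \left(-349 - \frac{1}{32}\right) + \sqrt{-903 + 1574} = - \frac{11169}{32} + \sqrt{671}$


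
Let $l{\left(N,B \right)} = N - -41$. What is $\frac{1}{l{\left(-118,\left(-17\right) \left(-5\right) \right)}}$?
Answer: $- \frac{1}{77} \approx -0.012987$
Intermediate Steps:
$l{\left(N,B \right)} = 41 + N$ ($l{\left(N,B \right)} = N + 41 = 41 + N$)
$\frac{1}{l{\left(-118,\left(-17\right) \left(-5\right) \right)}} = \frac{1}{41 - 118} = \frac{1}{-77} = - \frac{1}{77}$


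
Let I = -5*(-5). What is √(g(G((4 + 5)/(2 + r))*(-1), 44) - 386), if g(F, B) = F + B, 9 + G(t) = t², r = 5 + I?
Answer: 3*I*√37897/32 ≈ 18.25*I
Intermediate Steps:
I = 25
r = 30 (r = 5 + 25 = 30)
G(t) = -9 + t²
g(F, B) = B + F
√(g(G((4 + 5)/(2 + r))*(-1), 44) - 386) = √((44 + (-9 + ((4 + 5)/(2 + 30))²)*(-1)) - 386) = √((44 + (-9 + (9/32)²)*(-1)) - 386) = √((44 + (-9 + 81/1024)*(-1)) - 386) = √((44 - 9135/1024*(-1)) - 386) = √((44 + 9135/1024) - 386) = √(54191/1024 - 386) = √(-341073/1024) = 3*I*√37897/32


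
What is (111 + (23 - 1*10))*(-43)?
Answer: -5332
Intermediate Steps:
(111 + (23 - 1*10))*(-43) = (111 + (23 - 10))*(-43) = (111 + 13)*(-43) = 124*(-43) = -5332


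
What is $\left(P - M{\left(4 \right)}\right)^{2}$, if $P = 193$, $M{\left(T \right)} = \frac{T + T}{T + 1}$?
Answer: $\frac{915849}{25} \approx 36634.0$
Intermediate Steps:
$M{\left(T \right)} = \frac{2 T}{1 + T}$
$\left(P - M{\left(4 \right)}\right)^{2} = \left(193 - 2 \cdot 4 \frac{1}{1 + 4}\right)^{2} = \left(193 - 2 \cdot 4 \cdot \frac{1}{5}\right)^{2} = \left(193 - \frac{8}{5}\right)^{2} = \left(\frac{957}{5}\right)^{2} = \frac{915849}{25}$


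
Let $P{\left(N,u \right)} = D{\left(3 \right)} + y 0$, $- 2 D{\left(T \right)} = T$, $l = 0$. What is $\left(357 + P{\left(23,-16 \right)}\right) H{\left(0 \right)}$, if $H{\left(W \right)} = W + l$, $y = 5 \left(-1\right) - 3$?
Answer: $0$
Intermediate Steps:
$D{\left(T \right)} = - \frac{T}{2}$
$y = -8$ ($y = -5 - 3 = -8$)
$P{\left(N,u \right)} = - \frac{3}{2}$ ($P{\left(N,u \right)} = \left(- \frac{1}{2}\right) 3 - 0 = - \frac{3}{2} + 0 = - \frac{3}{2}$)
$H{\left(W \right)} = W$ ($H{\left(W \right)} = W + 0 = W$)
$\left(357 + P{\left(23,-16 \right)}\right) H{\left(0 \right)} = \left(357 - \frac{3}{2}\right) 0 = \frac{711}{2} \cdot 0 = 0$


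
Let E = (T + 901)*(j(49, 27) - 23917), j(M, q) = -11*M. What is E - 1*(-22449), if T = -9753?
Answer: 216506961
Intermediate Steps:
E = 216484512 (E = (-9753 + 901)*(-11*49 - 23917) = -8852*(-539 - 23917) = -8852*(-24456) = 216484512)
E - 1*(-22449) = 216484512 - 1*(-22449) = 216484512 + 22449 = 216506961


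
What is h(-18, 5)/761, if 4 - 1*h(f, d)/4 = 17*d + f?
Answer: -252/761 ≈ -0.33114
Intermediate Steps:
h(f, d) = 16 - 68*d - 4*f (h(f, d) = 16 - 4*(17*d + f) = 16 - 4*(f + 17*d) = 16 + (-68*d - 4*f) = 16 - 68*d - 4*f)
h(-18, 5)/761 = (16 - 68*5 - 4*(-18))/761 = (16 - 340 + 72)*(1/761) = -252*1/761 = -252/761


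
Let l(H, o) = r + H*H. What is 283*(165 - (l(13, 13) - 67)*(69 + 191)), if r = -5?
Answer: -7090565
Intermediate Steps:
l(H, o) = -5 + H² (l(H, o) = -5 + H*H = -5 + H²)
283*(165 - (l(13, 13) - 67)*(69 + 191)) = 283*(165 - ((-5 + 13²) - 67)*(69 + 191)) = 283*(165 - ((-5 + 169) - 67)*260) = 283*(165 - (164 - 67)*260) = 283*(165 - 97*260) = 283*(165 - 1*25220) = 283*(165 - 25220) = 283*(-25055) = -7090565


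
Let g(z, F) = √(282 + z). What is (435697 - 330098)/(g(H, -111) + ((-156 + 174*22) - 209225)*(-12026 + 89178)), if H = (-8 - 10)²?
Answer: -837338033544272/125751166078406701265 - 105599*√606/251502332156813402530 ≈ -6.6587e-6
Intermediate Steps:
H = 324 (H = (-18)² = 324)
(435697 - 330098)/(g(H, -111) + ((-156 + 174*22) - 209225)*(-12026 + 89178)) = (435697 - 330098)/(√(282 + 324) + ((-156 + 174*22) - 209225)*(-12026 + 89178)) = 105599/(√606 + ((-156 + 3828) - 209225)*77152) = 105599/(√606 + (3672 - 209225)*77152) = 105599/(√606 - 205553*77152) = 105599/(√606 - 15858825056) = 105599/(-15858825056 + √606)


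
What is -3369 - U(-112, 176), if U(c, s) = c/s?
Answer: -37052/11 ≈ -3368.4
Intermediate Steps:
-3369 - U(-112, 176) = -3369 - (-112)/176 = -3369 - 1*(-7/11) = -3369 + 7/11 = -37052/11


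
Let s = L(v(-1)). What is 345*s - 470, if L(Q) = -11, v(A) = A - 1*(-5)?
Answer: -4265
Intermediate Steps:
v(A) = 5 + A (v(A) = A + 5 = 5 + A)
s = -11
345*s - 470 = 345*(-11) - 470 = -3795 - 470 = -4265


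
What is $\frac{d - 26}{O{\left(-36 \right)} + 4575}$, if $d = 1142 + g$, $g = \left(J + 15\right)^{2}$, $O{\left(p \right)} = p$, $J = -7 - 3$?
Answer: $\frac{1141}{4539} \approx 0.25138$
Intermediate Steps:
$J = -10$
$g = 25$ ($g = \left(-10 + 15\right)^{2} = 5^{2} = 25$)
$d = 1167$ ($d = 1142 + 25 = 1167$)
$\frac{d - 26}{O{\left(-36 \right)} + 4575} = \frac{1167 - 26}{-36 + 4575} = \frac{1141}{4539}$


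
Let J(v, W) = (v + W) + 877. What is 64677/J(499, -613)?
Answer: 64677/763 ≈ 84.767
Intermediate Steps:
J(v, W) = 877 + W + v (J(v, W) = (W + v) + 877 = 877 + W + v)
64677/J(499, -613) = 64677/(877 - 613 + 499) = 64677/763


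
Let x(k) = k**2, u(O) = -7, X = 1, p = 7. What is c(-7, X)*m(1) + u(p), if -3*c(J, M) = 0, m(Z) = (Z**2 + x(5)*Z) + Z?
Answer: -7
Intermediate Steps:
m(Z) = Z**2 + 26*Z (m(Z) = (Z**2 + 5**2*Z) + Z = (Z**2 + 25*Z) + Z = Z**2 + 26*Z)
c(J, M) = 0 (c(J, M) = -1/3*0 = 0)
c(-7, X)*m(1) + u(p) = 0*(1*(26 + 1)) - 7 = 0*(1*27) - 7 = 0*27 - 7 = 0 - 7 = -7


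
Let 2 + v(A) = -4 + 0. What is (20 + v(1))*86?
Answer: 1204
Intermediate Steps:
v(A) = -6 (v(A) = -2 + (-4 + 0) = -2 - 4 = -6)
(20 + v(1))*86 = (20 - 6)*86 = 14*86 = 1204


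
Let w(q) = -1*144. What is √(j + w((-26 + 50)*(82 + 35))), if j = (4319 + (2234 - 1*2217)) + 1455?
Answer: √5647 ≈ 75.146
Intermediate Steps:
j = 5791 (j = (4319 + (2234 - 2217)) + 1455 = (4319 + 17) + 1455 = 4336 + 1455 = 5791)
w(q) = -144
√(j + w((-26 + 50)*(82 + 35))) = √(5791 - 144) = √5647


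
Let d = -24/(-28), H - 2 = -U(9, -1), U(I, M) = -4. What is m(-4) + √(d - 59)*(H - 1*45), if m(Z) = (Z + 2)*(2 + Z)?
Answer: 4 - 39*I*√2849/7 ≈ 4.0 - 297.38*I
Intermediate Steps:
H = 6 (H = 2 - 1*(-4) = 2 + 4 = 6)
d = 6/7 (d = -24*(-1/28) = 6/7 ≈ 0.85714)
m(Z) = (2 + Z)² (m(Z) = (2 + Z)*(2 + Z) = (2 + Z)²)
m(-4) + √(d - 59)*(H - 1*45) = (2 - 4)² + √(6/7 - 59)*(6 - 1*45) = (-2)² + √(-407/7)*(6 - 45) = 4 + (I*√2849/7)*(-39) = 4 - 39*I*√2849/7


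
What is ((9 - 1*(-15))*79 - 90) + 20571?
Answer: 22377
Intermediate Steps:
((9 - 1*(-15))*79 - 90) + 20571 = ((9 + 15)*79 - 90) + 20571 = (24*79 - 90) + 20571 = (1896 - 90) + 20571 = 1806 + 20571 = 22377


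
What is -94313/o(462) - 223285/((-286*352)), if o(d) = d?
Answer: -426887303/2114112 ≈ -201.92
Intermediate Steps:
-94313/o(462) - 223285/((-286*352)) = -94313/462 - 223285/((-286*352)) = -94313*1/462 - 223285/(-100672) = -94313/462 - 223285*(-1/100672) = -94313/462 + 223285/100672 = -426887303/2114112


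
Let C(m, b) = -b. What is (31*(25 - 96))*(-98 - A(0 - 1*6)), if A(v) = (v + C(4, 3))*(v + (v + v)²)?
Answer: -2517944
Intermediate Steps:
A(v) = (-3 + v)*(v + 4*v²) (A(v) = (v - 1*3)*(v + (v + v)²) = (v - 3)*(v + (2*v)²) = (-3 + v)*(v + 4*v²))
(31*(25 - 96))*(-98 - A(0 - 1*6)) = (31*(25 - 96))*(-98 - (0 - 1*6)*(-3 - 11*(0 - 1*6) + 4*(0 - 1*6)²)) = (31*(-71))*(-98 - (0 - 6)*(-3 - 11*(0 - 6) + 4*(0 - 6)²)) = -2201*(-98 - (-6)*(-3 - 11*(-6) + 4*(-6)²)) = -2201*(-98 - (-6)*(-3 + 66 + 4*36)) = -2201*(-98 - (-6)*(-3 + 66 + 144)) = -2201*(-98 - (-6)*207) = -2201*(-98 - 1*(-1242)) = -2201*(-98 + 1242) = -2201*1144 = -2517944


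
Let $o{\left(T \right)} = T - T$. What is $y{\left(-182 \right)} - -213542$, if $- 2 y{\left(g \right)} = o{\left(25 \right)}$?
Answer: $213542$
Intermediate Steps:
$o{\left(T \right)} = 0$
$y{\left(g \right)} = 0$ ($y{\left(g \right)} = \left(- \frac{1}{2}\right) 0 = 0$)
$y{\left(-182 \right)} - -213542 = 0 - -213542 = 0 + 213542 = 213542$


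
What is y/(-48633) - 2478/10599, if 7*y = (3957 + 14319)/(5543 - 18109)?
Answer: -588907407048/2518944176203 ≈ -0.23379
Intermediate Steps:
y = -9138/43981 (y = ((3957 + 14319)/(5543 - 18109))/7 = (18276/(-12566))/7 = (18276*(-1/12566))/7 = (1/7)*(-9138/6283) = -9138/43981 ≈ -0.20777)
y/(-48633) - 2478/10599 = -9138/43981/(-48633) - 2478/10599 = -9138/43981*(-1/48633) - 2478*1/10599 = 3046/712975991 - 826/3533 = -588907407048/2518944176203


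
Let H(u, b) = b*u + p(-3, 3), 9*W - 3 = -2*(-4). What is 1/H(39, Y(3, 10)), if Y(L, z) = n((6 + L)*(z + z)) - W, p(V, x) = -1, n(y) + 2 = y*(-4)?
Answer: -3/84620 ≈ -3.5453e-5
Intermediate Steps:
n(y) = -2 - 4*y (n(y) = -2 + y*(-4) = -2 - 4*y)
W = 11/9 (W = ⅓ + (-2*(-4))/9 = ⅓ + (⅑)*8 = ⅓ + 8/9 = 11/9 ≈ 1.2222)
Y(L, z) = -29/9 - 8*z*(6 + L) (Y(L, z) = (-2 - 4*(6 + L)*(z + z)) - 1*11/9 = (-2 - 4*(6 + L)*2*z) - 11/9 = (-2 - 8*z*(6 + L)) - 11/9 = -29/9 - 8*z*(6 + L))
H(u, b) = -1 + b*u (H(u, b) = b*u - 1 = -1 + b*u)
1/H(39, Y(3, 10)) = 1/(-1 + (-29/9 - 8*10*(6 + 3))*39) = 1/(-1 + (-29/9 - 8*10*9)*39) = 1/(-1 + (-29/9 - 720)*39) = 1/(-1 - 6509/9*39) = 1/(-1 - 84617/3) = 1/(-84620/3) = -3/84620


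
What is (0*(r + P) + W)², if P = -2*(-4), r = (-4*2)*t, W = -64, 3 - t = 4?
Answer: 4096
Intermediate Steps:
t = -1 (t = 3 - 1*4 = 3 - 4 = -1)
r = 8 (r = -4*2*(-1) = -8*(-1) = 8)
P = 8
(0*(r + P) + W)² = (0*(8 + 8) - 64)² = (0*16 - 64)² = (0 - 64)² = (-64)² = 4096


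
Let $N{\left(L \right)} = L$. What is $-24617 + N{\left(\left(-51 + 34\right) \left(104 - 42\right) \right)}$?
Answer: $-25671$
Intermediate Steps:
$-24617 + N{\left(\left(-51 + 34\right) \left(104 - 42\right) \right)} = -24617 + \left(-51 + 34\right) \left(104 - 42\right) = -24617 - 1054 = -25671$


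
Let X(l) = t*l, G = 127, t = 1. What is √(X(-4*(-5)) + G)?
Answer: 7*√3 ≈ 12.124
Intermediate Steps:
X(l) = l (X(l) = 1*l = l)
√(X(-4*(-5)) + G) = √(-4*(-5) + 127) = √(20 + 127) = √147 = 7*√3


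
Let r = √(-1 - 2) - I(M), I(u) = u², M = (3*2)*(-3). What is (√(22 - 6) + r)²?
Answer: (-320 + I*√3)² ≈ 1.024e+5 - 1109.0*I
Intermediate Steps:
M = -18 (M = 6*(-3) = -18)
r = -324 + I*√3 (r = √(-1 - 2) - 1*(-18)² = √(-3) - 1*324 = I*√3 - 324 = -324 + I*√3 ≈ -324.0 + 1.732*I)
(√(22 - 6) + r)² = (√(22 - 6) + (-324 + I*√3))² = (√16 + (-324 + I*√3))² = (4 + (-324 + I*√3))² = (-320 + I*√3)²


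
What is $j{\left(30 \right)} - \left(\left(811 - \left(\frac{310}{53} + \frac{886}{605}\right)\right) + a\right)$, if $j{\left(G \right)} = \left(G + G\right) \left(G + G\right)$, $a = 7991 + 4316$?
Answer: $- \frac{304960162}{32065} \approx -9510.7$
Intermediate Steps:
$a = 12307$
$j{\left(G \right)} = 4 G^{2}$ ($j{\left(G \right)} = 2 G 2 G = 4 G^{2}$)
$j{\left(30 \right)} - \left(\left(811 - \left(\frac{310}{53} + \frac{886}{605}\right)\right) + a\right) = 4 \cdot 30^{2} - \left(\left(811 - \left(\frac{310}{53} + \frac{886}{605}\right)\right) + 12307\right) = 4 \cdot 900 - \left(\left(811 - \frac{234508}{32065}\right) + 12307\right) = 3600 - \left(\left(811 - \frac{234508}{32065}\right) + 12307\right) = 3600 - \left(\frac{25770207}{32065} + 12307\right) = 3600 - \frac{420394162}{32065} = - \frac{304960162}{32065}$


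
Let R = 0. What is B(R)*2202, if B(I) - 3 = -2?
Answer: 2202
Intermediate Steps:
B(I) = 1 (B(I) = 3 - 2 = 1)
B(R)*2202 = 1*2202 = 2202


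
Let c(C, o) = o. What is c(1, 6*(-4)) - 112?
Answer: -136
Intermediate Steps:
c(1, 6*(-4)) - 112 = 6*(-4) - 112 = -24 - 112 = -136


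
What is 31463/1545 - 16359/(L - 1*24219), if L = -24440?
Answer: 81906988/3956745 ≈ 20.701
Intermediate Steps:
31463/1545 - 16359/(L - 1*24219) = 31463/1545 - 16359/(-24440 - 1*24219) = 31463*(1/1545) - 16359/(-24440 - 24219) = 31463/1545 - 16359/(-48659) = 31463/1545 - 16359*(-1/48659) = 31463/1545 + 861/2561 = 81906988/3956745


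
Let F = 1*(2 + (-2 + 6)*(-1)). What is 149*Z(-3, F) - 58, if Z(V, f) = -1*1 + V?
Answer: -654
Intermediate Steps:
F = -2 (F = 1*(2 + 4*(-1)) = 1*(2 - 4) = 1*(-2) = -2)
Z(V, f) = -1 + V
149*Z(-3, F) - 58 = 149*(-1 - 3) - 58 = 149*(-4) - 58 = -596 - 58 = -654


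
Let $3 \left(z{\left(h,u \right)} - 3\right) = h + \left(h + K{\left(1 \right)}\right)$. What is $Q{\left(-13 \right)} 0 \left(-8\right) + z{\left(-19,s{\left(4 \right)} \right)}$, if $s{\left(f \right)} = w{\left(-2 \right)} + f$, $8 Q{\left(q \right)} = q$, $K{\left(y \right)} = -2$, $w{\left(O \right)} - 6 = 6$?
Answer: $- \frac{31}{3} \approx -10.333$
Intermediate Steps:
$w{\left(O \right)} = 12$ ($w{\left(O \right)} = 6 + 6 = 12$)
$Q{\left(q \right)} = \frac{q}{8}$
$s{\left(f \right)} = 12 + f$
$z{\left(h,u \right)} = \frac{7}{3} + \frac{2 h}{3}$ ($z{\left(h,u \right)} = 3 + \frac{h + \left(h - 2\right)}{3} = 3 + \frac{h + \left(-2 + h\right)}{3} = 3 + \frac{-2 + 2 h}{3} = 3 + \left(- \frac{2}{3} + \frac{2 h}{3}\right) = \frac{7}{3} + \frac{2 h}{3}$)
$Q{\left(-13 \right)} 0 \left(-8\right) + z{\left(-19,s{\left(4 \right)} \right)} = \frac{1}{8} \left(-13\right) 0 \left(-8\right) + \left(\frac{7}{3} + \frac{2}{3} \left(-19\right)\right) = \left(- \frac{13}{8}\right) 0 + \left(\frac{7}{3} - \frac{38}{3}\right) = 0 - \frac{31}{3} = - \frac{31}{3}$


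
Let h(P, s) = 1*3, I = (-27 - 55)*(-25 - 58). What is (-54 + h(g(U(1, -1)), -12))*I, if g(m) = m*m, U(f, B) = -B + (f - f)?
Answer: -347106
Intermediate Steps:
U(f, B) = -B (U(f, B) = -B + 0 = -B)
g(m) = m²
I = 6806 (I = -82*(-83) = 6806)
h(P, s) = 3
(-54 + h(g(U(1, -1)), -12))*I = (-54 + 3)*6806 = -51*6806 = -347106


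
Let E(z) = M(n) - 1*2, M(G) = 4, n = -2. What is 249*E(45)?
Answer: 498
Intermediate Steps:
E(z) = 2 (E(z) = 4 - 1*2 = 4 - 2 = 2)
249*E(45) = 249*2 = 498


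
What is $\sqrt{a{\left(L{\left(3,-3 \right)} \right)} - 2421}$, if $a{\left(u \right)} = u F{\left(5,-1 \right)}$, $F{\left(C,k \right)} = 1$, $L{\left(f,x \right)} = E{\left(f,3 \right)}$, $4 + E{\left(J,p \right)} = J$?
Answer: $i \sqrt{2422} \approx 49.214 i$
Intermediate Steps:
$E{\left(J,p \right)} = -4 + J$
$L{\left(f,x \right)} = -4 + f$
$a{\left(u \right)} = u$ ($a{\left(u \right)} = u 1 = u$)
$\sqrt{a{\left(L{\left(3,-3 \right)} \right)} - 2421} = \sqrt{\left(-4 + 3\right) - 2421} = \sqrt{-1 - 2421} = \sqrt{-2422} = i \sqrt{2422}$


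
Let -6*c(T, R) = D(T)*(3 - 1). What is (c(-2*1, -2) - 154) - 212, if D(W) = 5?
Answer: -1103/3 ≈ -367.67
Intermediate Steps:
c(T, R) = -5/3 (c(T, R) = -5*(3 - 1)/6 = -5*2/6 = -⅙*10 = -5/3)
(c(-2*1, -2) - 154) - 212 = (-5/3 - 154) - 212 = -467/3 - 212 = -1103/3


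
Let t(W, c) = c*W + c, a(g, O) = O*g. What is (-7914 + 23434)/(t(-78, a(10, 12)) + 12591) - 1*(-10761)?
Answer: 36075631/3351 ≈ 10766.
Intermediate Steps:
t(W, c) = c + W*c (t(W, c) = W*c + c = c + W*c)
(-7914 + 23434)/(t(-78, a(10, 12)) + 12591) - 1*(-10761) = (-7914 + 23434)/((12*10)*(1 - 78) + 12591) - 1*(-10761) = 15520/(120*(-77) + 12591) + 10761 = 15520/(-9240 + 12591) + 10761 = 15520/3351 + 10761 = 36075631/3351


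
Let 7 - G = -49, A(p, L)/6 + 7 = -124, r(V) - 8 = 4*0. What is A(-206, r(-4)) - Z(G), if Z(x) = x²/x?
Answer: -842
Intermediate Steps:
r(V) = 8 (r(V) = 8 + 4*0 = 8 + 0 = 8)
A(p, L) = -786 (A(p, L) = -42 + 6*(-124) = -42 - 744 = -786)
G = 56 (G = 7 - 1*(-49) = 7 + 49 = 56)
Z(x) = x
A(-206, r(-4)) - Z(G) = -786 - 1*56 = -786 - 56 = -842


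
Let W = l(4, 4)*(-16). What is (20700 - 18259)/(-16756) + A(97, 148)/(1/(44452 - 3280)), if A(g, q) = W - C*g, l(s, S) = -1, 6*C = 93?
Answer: -1026193575041/16756 ≈ -6.1243e+7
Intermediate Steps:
C = 31/2 (C = (⅙)*93 = 31/2 ≈ 15.500)
W = 16 (W = -1*(-16) = 16)
A(g, q) = 16 - 31*g/2
(20700 - 18259)/(-16756) + A(97, 148)/(1/(44452 - 3280)) = (20700 - 18259)/(-16756) + (16 - 31/2*97)/(1/(44452 - 3280)) = 2441*(-1/16756) + (16 - 3007/2)/(1/41172) = -2441/16756 - 2975/(2*1/41172) = -2441/16756 - 2975/2*41172 = -2441/16756 - 61243350 = -1026193575041/16756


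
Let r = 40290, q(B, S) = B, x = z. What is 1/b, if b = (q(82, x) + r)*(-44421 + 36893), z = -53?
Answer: -1/303920416 ≈ -3.2903e-9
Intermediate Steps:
x = -53
b = -303920416 (b = (82 + 40290)*(-44421 + 36893) = 40372*(-7528) = -303920416)
1/b = 1/(-303920416) = -1/303920416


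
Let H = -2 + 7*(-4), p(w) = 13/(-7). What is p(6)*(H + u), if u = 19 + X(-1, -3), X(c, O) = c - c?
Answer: 143/7 ≈ 20.429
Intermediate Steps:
X(c, O) = 0
p(w) = -13/7 (p(w) = 13*(-1/7) = -13/7)
u = 19 (u = 19 + 0 = 19)
H = -30 (H = -2 - 28 = -30)
p(6)*(H + u) = -13*(-30 + 19)/7 = -13/7*(-11) = 143/7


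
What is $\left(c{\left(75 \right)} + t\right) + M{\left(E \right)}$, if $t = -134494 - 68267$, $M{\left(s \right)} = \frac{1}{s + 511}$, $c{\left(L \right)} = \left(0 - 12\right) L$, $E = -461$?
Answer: $- \frac{10183049}{50} \approx -2.0366 \cdot 10^{5}$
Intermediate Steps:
$c{\left(L \right)} = - 12 L$
$M{\left(s \right)} = \frac{1}{511 + s}$
$t = -202761$ ($t = -134494 - 68267 = -202761$)
$\left(c{\left(75 \right)} + t\right) + M{\left(E \right)} = \left(\left(-12\right) 75 - 202761\right) + \frac{1}{511 - 461} = \left(-900 - 202761\right) + \frac{1}{50} = -203661 + \frac{1}{50} = - \frac{10183049}{50}$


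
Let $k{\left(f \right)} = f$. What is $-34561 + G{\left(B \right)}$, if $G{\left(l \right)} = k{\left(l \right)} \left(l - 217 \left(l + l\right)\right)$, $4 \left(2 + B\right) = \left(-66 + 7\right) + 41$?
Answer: $- \frac{211421}{4} \approx -52855.0$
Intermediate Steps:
$B = - \frac{13}{2}$ ($B = -2 + \frac{\left(-66 + 7\right) + 41}{4} = -2 + \frac{-59 + 41}{4} = -2 + \frac{1}{4} \left(-18\right) = -2 - \frac{9}{2} = - \frac{13}{2} \approx -6.5$)
$G{\left(l \right)} = - 433 l^{2}$ ($G{\left(l \right)} = l \left(l - 217 \left(l + l\right)\right) = l \left(l - 217 \cdot 2 l\right) = l \left(l - 434 l\right) = l \left(- 433 l\right) = - 433 l^{2}$)
$-34561 + G{\left(B \right)} = -34561 - 433 \left(- \frac{13}{2}\right)^{2} = -34561 - \frac{73177}{4} = - \frac{211421}{4}$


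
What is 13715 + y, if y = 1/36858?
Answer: 505507471/36858 ≈ 13715.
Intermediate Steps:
y = 1/36858 ≈ 2.7131e-5
13715 + y = 13715 + 1/36858 = 505507471/36858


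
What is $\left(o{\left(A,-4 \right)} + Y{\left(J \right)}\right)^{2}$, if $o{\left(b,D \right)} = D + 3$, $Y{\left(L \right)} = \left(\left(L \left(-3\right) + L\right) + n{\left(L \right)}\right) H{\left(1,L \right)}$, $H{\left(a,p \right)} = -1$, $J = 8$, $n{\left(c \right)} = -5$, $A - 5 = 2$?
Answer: $400$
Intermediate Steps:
$A = 7$ ($A = 5 + 2 = 7$)
$Y{\left(L \right)} = 5 + 2 L$ ($Y{\left(L \right)} = \left(\left(L \left(-3\right) + L\right) - 5\right) \left(-1\right) = \left(\left(- 3 L + L\right) - 5\right) \left(-1\right) = \left(- 2 L - 5\right) \left(-1\right) = \left(-5 - 2 L\right) \left(-1\right) = 5 + 2 L$)
$o{\left(b,D \right)} = 3 + D$
$\left(o{\left(A,-4 \right)} + Y{\left(J \right)}\right)^{2} = \left(\left(3 - 4\right) + \left(5 + 2 \cdot 8\right)\right)^{2} = \left(-1 + \left(5 + 16\right)\right)^{2} = \left(-1 + 21\right)^{2} = 20^{2} = 400$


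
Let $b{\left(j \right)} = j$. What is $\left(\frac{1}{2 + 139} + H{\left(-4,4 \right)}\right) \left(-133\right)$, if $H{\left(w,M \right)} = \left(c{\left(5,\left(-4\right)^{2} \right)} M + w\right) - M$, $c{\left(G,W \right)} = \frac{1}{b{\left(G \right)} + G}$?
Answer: $\frac{711949}{705} \approx 1009.9$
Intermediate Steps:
$c{\left(G,W \right)} = \frac{1}{2 G}$ ($c{\left(G,W \right)} = \frac{1}{G + G} = \frac{1}{2 G}$)
$H{\left(w,M \right)} = w - \frac{9 M}{10}$ ($H{\left(w,M \right)} = \left(\frac{1}{2 \cdot 5} M + w\right) - M = \left(\frac{1}{2} \cdot \frac{1}{5} M + w\right) - M = \left(\frac{M}{10} + w\right) - M = \left(w + \frac{M}{10}\right) - M = w - \frac{9 M}{10}$)
$\left(\frac{1}{2 + 139} + H{\left(-4,4 \right)}\right) \left(-133\right) = \left(\frac{1}{2 + 139} - \frac{38}{5}\right) \left(-133\right) = \left(\frac{1}{141} - \frac{38}{5}\right) \left(-133\right) = \left(- \frac{5353}{705}\right) \left(-133\right) = \frac{711949}{705}$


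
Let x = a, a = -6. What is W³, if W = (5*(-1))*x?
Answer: 27000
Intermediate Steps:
x = -6
W = 30 (W = (5*(-1))*(-6) = -5*(-6) = 30)
W³ = 30³ = 27000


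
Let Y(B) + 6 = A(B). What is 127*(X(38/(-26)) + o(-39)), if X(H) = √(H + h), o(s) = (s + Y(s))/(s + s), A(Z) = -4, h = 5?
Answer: 6223/78 + 127*√598/13 ≈ 318.68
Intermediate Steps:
Y(B) = -10 (Y(B) = -6 - 4 = -10)
o(s) = (-10 + s)/(2*s) (o(s) = (s - 10)/(s + s) = (-10 + s)/((2*s)) = (-10 + s)*(1/(2*s)) = (-10 + s)/(2*s))
X(H) = √(5 + H) (X(H) = √(H + 5) = √(5 + H))
127*(X(38/(-26)) + o(-39)) = 127*(√(5 + 38/(-26)) + (½)*(-10 - 39)/(-39)) = 127*(√(5 + 38*(-1/26)) + (½)*(-1/39)*(-49)) = 127*(√(5 - 19/13) + 49/78) = 127*(√(46/13) + 49/78) = 127*(√598/13 + 49/78) = 127*(49/78 + √598/13) = 6223/78 + 127*√598/13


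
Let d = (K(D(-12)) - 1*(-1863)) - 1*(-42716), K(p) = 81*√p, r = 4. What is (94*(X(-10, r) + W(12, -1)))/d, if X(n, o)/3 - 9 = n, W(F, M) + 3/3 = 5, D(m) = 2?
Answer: 4190426/1987274119 - 7614*√2/1987274119 ≈ 0.0021032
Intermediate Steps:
W(F, M) = 4 (W(F, M) = -1 + 5 = 4)
X(n, o) = 27 + 3*n
d = 44579 + 81*√2 (d = (81*√2 - 1*(-1863)) - 1*(-42716) = (81*√2 + 1863) + 42716 = (1863 + 81*√2) + 42716 = 44579 + 81*√2 ≈ 44694.)
(94*(X(-10, r) + W(12, -1)))/d = (94*((27 + 3*(-10)) + 4))/(44579 + 81*√2) = (94*((27 - 30) + 4))/(44579 + 81*√2) = (94*(-3 + 4))/(44579 + 81*√2) = (94*1)/(44579 + 81*√2) = 94/(44579 + 81*√2)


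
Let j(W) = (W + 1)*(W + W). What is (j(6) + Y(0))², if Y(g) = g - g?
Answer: 7056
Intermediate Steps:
Y(g) = 0
j(W) = 2*W*(1 + W) (j(W) = (1 + W)*(2*W) = 2*W*(1 + W))
(j(6) + Y(0))² = (2*6*(1 + 6) + 0)² = (2*6*7 + 0)² = (84 + 0)² = 84² = 7056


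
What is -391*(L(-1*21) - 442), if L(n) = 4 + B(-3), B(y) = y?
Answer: 172431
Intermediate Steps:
L(n) = 1 (L(n) = 4 - 3 = 1)
-391*(L(-1*21) - 442) = -391*(1 - 442) = -391*(-441) = 172431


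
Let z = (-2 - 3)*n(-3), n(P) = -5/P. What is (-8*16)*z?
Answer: 3200/3 ≈ 1066.7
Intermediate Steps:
z = -25/3 (z = (-2 - 3)*(-5/(-3)) = -(-25)*(-1)/3 = -5*5/3 = -25/3 ≈ -8.3333)
(-8*16)*z = -8*16*(-25/3) = -128*(-25/3) = 3200/3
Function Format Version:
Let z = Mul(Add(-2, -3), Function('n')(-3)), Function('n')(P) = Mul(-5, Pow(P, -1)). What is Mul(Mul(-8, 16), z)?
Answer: Rational(3200, 3) ≈ 1066.7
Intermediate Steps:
z = Rational(-25, 3) (z = Mul(Add(-2, -3), Mul(-5, Pow(-3, -1))) = Mul(-5, Mul(-5, Rational(-1, 3))) = Mul(-5, Rational(5, 3)) = Rational(-25, 3) ≈ -8.3333)
Mul(Mul(-8, 16), z) = Mul(Mul(-8, 16), Rational(-25, 3)) = Mul(-128, Rational(-25, 3)) = Rational(3200, 3)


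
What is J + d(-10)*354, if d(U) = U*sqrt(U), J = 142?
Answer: 142 - 3540*I*sqrt(10) ≈ 142.0 - 11194.0*I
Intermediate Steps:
d(U) = U**(3/2)
J + d(-10)*354 = 142 + (-10)**(3/2)*354 = 142 - 10*I*sqrt(10)*354 = 142 - 3540*I*sqrt(10)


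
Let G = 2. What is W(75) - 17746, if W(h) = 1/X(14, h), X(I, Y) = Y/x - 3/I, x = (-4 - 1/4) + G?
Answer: -25004156/1409 ≈ -17746.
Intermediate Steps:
x = -9/4 (x = (-4 - 1/4) + 2 = (-4 - 1*¼) + 2 = (-4 - ¼) + 2 = -17/4 + 2 = -9/4 ≈ -2.2500)
X(I, Y) = -3/I - 4*Y/9 (X(I, Y) = Y/(-9/4) - 3/I = Y*(-4/9) - 3/I = -4*Y/9 - 3/I = -3/I - 4*Y/9)
W(h) = 1/(-3/14 - 4*h/9)
W(75) - 17746 = 126/(-27 - 56*75) - 17746 = 126/(-27 - 4200) - 17746 = 126/(-4227) - 17746 = 126*(-1/4227) - 17746 = -42/1409 - 17746 = -25004156/1409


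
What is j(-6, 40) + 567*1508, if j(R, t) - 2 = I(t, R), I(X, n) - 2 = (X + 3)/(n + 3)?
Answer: 2565077/3 ≈ 8.5503e+5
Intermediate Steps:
I(X, n) = 2 + (3 + X)/(3 + n) (I(X, n) = 2 + (X + 3)/(n + 3) = 2 + (3 + X)/(3 + n))
j(R, t) = 2 + (9 + t + 2*R)/(3 + R)
j(-6, 40) + 567*1508 = (15 + 40 + 4*(-6))/(3 - 6) + 567*1508 = (15 + 40 - 24)/(-3) + 855036 = -⅓*31 + 855036 = -31/3 + 855036 = 2565077/3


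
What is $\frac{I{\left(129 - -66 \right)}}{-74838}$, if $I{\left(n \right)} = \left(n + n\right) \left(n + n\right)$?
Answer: $- \frac{25350}{12473} \approx -2.0324$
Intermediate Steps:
$I{\left(n \right)} = 4 n^{2}$ ($I{\left(n \right)} = 2 n 2 n = 4 n^{2}$)
$\frac{I{\left(129 - -66 \right)}}{-74838} = \frac{4 \left(129 - -66\right)^{2}}{-74838} = 4 \left(129 + 66\right)^{2} \left(- \frac{1}{74838}\right) = 4 \cdot 195^{2} \left(- \frac{1}{74838}\right) = 4 \cdot 38025 \left(- \frac{1}{74838}\right) = 152100 \left(- \frac{1}{74838}\right) = - \frac{25350}{12473}$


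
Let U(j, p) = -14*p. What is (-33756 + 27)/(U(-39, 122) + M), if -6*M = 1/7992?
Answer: 1617373008/81902017 ≈ 19.748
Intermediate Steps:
M = -1/47952 (M = -1/6/7992 = -1/6*1/7992 = -1/47952 ≈ -2.0854e-5)
(-33756 + 27)/(U(-39, 122) + M) = (-33756 + 27)/(-14*122 - 1/47952) = -33729/(-1708 - 1/47952) = -33729/(-81902017/47952) = -33729*(-47952/81902017) = 1617373008/81902017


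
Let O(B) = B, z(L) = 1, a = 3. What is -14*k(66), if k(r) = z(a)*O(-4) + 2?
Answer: 28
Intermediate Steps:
k(r) = -2 (k(r) = 1*(-4) + 2 = -4 + 2 = -2)
-14*k(66) = -14*(-2) = 28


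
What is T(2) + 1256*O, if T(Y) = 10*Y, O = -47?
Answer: -59012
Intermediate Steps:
T(2) + 1256*O = 10*2 + 1256*(-47) = 20 - 59032 = -59012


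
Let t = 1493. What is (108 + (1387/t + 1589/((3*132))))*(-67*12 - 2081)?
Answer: -192643719905/591228 ≈ -3.2584e+5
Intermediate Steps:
(108 + (1387/t + 1589/((3*132))))*(-67*12 - 2081) = (108 + (1387/1493 + 1589/((3*132))))*(-67*12 - 2081) = (108 + (1387*(1/1493) + 1589/396))*(-804 - 2081) = (108 + (1387/1493 + 1589*(1/396)))*(-2885) = (108 + (1387/1493 + 1589/396))*(-2885) = (108 + 2921629/591228)*(-2885) = (66774253/591228)*(-2885) = -192643719905/591228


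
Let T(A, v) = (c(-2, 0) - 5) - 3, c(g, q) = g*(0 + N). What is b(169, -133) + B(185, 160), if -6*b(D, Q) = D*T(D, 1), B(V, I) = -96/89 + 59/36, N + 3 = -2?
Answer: -178697/3204 ≈ -55.773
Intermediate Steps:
N = -5 (N = -3 - 2 = -5)
B(V, I) = 1795/3204 (B(V, I) = -96*1/89 + 59*(1/36) = -96/89 + 59/36 = 1795/3204)
c(g, q) = -5*g (c(g, q) = g*(0 - 5) = g*(-5) = -5*g)
T(A, v) = 2 (T(A, v) = (-5*(-2) - 5) - 3 = (10 - 5) - 3 = 5 - 3 = 2)
b(D, Q) = -D/3 (b(D, Q) = -D*2/6 = -D/3)
b(169, -133) + B(185, 160) = -⅓*169 + 1795/3204 = -169/3 + 1795/3204 = -178697/3204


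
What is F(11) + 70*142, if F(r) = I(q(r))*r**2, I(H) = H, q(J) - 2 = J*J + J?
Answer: 26154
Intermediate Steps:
q(J) = 2 + J + J**2 (q(J) = 2 + (J*J + J) = 2 + (J**2 + J) = 2 + (J + J**2) = 2 + J + J**2)
F(r) = r**2*(2 + r + r**2) (F(r) = (2 + r + r**2)*r**2 = r**2*(2 + r + r**2))
F(11) + 70*142 = 11**2*(2 + 11 + 11**2) + 70*142 = 121*(2 + 11 + 121) + 9940 = 121*134 + 9940 = 16214 + 9940 = 26154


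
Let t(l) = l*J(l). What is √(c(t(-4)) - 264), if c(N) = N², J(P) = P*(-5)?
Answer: 2*√1534 ≈ 78.333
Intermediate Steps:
J(P) = -5*P
t(l) = -5*l² (t(l) = l*(-5*l) = -5*l²)
√(c(t(-4)) - 264) = √((-5*(-4)²)² - 264) = √((-5*16)² - 264) = √((-80)² - 264) = √(6400 - 264) = √6136 = 2*√1534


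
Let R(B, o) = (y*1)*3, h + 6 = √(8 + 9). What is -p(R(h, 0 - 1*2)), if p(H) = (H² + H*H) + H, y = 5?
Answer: -465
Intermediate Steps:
h = -6 + √17 (h = -6 + √(8 + 9) = -6 + √17 ≈ -1.8769)
R(B, o) = 15 (R(B, o) = (5*1)*3 = 5*3 = 15)
p(H) = H + 2*H² (p(H) = (H² + H²) + H = 2*H² + H = H + 2*H²)
-p(R(h, 0 - 1*2)) = -15*(1 + 2*15) = -15*(1 + 30) = -15*31 = -1*465 = -465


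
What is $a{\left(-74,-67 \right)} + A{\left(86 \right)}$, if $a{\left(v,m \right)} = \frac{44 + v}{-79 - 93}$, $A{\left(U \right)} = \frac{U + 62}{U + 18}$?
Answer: $\frac{893}{559} \approx 1.5975$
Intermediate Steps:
$A{\left(U \right)} = \frac{62 + U}{18 + U}$
$a{\left(v,m \right)} = - \frac{11}{43} - \frac{v}{172}$ ($a{\left(v,m \right)} = \frac{44 + v}{-172} = \left(44 + v\right) \left(- \frac{1}{172}\right) = - \frac{11}{43} - \frac{v}{172}$)
$a{\left(-74,-67 \right)} + A{\left(86 \right)} = \left(- \frac{11}{43} - - \frac{37}{86}\right) + \frac{62 + 86}{18 + 86} = \left(- \frac{11}{43} + \frac{37}{86}\right) + \frac{1}{104} \cdot 148 = \frac{15}{86} + \frac{1}{104} \cdot 148 = \frac{15}{86} + \frac{37}{26} = \frac{893}{559}$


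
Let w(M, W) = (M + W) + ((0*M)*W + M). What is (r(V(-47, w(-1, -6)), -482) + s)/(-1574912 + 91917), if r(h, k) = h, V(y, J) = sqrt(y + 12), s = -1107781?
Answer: 1107781/1482995 - I*sqrt(35)/1482995 ≈ 0.74699 - 3.9893e-6*I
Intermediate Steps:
w(M, W) = W + 2*M (w(M, W) = (M + W) + (0*W + M) = (M + W) + (0 + M) = (M + W) + M = W + 2*M)
V(y, J) = sqrt(12 + y)
(r(V(-47, w(-1, -6)), -482) + s)/(-1574912 + 91917) = (sqrt(12 - 47) - 1107781)/(-1574912 + 91917) = (sqrt(-35) - 1107781)/(-1482995) = (I*sqrt(35) - 1107781)*(-1/1482995) = (-1107781 + I*sqrt(35))*(-1/1482995) = 1107781/1482995 - I*sqrt(35)/1482995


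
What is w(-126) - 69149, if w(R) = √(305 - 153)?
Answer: -69149 + 2*√38 ≈ -69137.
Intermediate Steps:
w(R) = 2*√38 (w(R) = √152 = 2*√38)
w(-126) - 69149 = 2*√38 - 69149 = -69149 + 2*√38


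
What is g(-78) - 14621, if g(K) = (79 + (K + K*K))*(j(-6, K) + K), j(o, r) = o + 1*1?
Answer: -519676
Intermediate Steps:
j(o, r) = 1 + o (j(o, r) = o + 1 = 1 + o)
g(K) = (-5 + K)*(79 + K + K²) (g(K) = (79 + (K + K*K))*((1 - 6) + K) = (79 + (K + K²))*(-5 + K) = (79 + K + K²)*(-5 + K) = (-5 + K)*(79 + K + K²))
g(-78) - 14621 = (-395 + (-78)³ - 4*(-78)² + 74*(-78)) - 14621 = (-395 - 474552 - 4*6084 - 5772) - 14621 = (-395 - 474552 - 24336 - 5772) - 14621 = -505055 - 14621 = -519676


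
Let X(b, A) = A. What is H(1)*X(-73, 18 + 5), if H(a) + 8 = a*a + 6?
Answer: -23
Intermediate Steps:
H(a) = -2 + a² (H(a) = -8 + (a*a + 6) = -8 + (a² + 6) = -8 + (6 + a²) = -2 + a²)
H(1)*X(-73, 18 + 5) = (-2 + 1²)*(18 + 5) = (-2 + 1)*23 = -1*23 = -23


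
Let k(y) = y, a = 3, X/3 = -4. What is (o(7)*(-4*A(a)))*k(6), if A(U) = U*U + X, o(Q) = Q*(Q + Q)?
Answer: 7056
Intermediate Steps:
X = -12 (X = 3*(-4) = -12)
o(Q) = 2*Q² (o(Q) = Q*(2*Q) = 2*Q²)
A(U) = -12 + U² (A(U) = U*U - 12 = U² - 12 = -12 + U²)
(o(7)*(-4*A(a)))*k(6) = ((2*7²)*(-4*(-12 + 3²)))*6 = ((2*49)*(-4*(-12 + 9)))*6 = (98*(-4*(-3)))*6 = (98*12)*6 = 1176*6 = 7056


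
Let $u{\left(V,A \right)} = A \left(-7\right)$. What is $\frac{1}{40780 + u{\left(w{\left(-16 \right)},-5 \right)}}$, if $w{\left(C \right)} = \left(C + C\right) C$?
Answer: $\frac{1}{40815} \approx 2.4501 \cdot 10^{-5}$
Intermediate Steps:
$w{\left(C \right)} = 2 C^{2}$ ($w{\left(C \right)} = 2 C C = 2 C^{2}$)
$u{\left(V,A \right)} = - 7 A$
$\frac{1}{40780 + u{\left(w{\left(-16 \right)},-5 \right)}} = \frac{1}{40780 - -35} = \frac{1}{40780 + 35} = \frac{1}{40815}$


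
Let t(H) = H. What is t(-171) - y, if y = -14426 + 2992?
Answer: 11263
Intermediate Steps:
y = -11434
t(-171) - y = -171 - 1*(-11434) = -171 + 11434 = 11263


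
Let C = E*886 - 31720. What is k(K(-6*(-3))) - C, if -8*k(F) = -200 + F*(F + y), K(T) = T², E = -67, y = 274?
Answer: 66888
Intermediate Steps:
C = -91082 (C = -67*886 - 31720 = -59362 - 31720 = -91082)
k(F) = 25 - F*(274 + F)/8 (k(F) = -(-200 + F*(F + 274))/8 = -(-200 + F*(274 + F))/8 = 25 - F*(274 + F)/8)
k(K(-6*(-3))) - C = (25 - 137*(-6*(-3))²/4 - ((-6*(-3))²)²/8) - 1*(-91082) = (25 - 137/4*18² - (18²)²/8) + 91082 = (25 - 137/4*324 - ⅛*324²) + 91082 = (25 - 11097 - ⅛*104976) + 91082 = (25 - 11097 - 13122) + 91082 = -24194 + 91082 = 66888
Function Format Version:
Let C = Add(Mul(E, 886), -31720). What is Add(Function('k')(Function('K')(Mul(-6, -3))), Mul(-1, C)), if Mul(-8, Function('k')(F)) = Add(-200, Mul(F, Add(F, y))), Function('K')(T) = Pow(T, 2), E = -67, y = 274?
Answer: 66888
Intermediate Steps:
C = -91082 (C = Add(Mul(-67, 886), -31720) = Add(-59362, -31720) = -91082)
Function('k')(F) = Add(25, Mul(Rational(-1, 8), F, Add(274, F))) (Function('k')(F) = Mul(Rational(-1, 8), Add(-200, Mul(F, Add(F, 274)))) = Mul(Rational(-1, 8), Add(-200, Mul(F, Add(274, F)))) = Add(25, Mul(Rational(-1, 8), F, Add(274, F))))
Add(Function('k')(Function('K')(Mul(-6, -3))), Mul(-1, C)) = Add(Add(25, Mul(Rational(-137, 4), Pow(Mul(-6, -3), 2)), Mul(Rational(-1, 8), Pow(Pow(Mul(-6, -3), 2), 2))), Mul(-1, -91082)) = Add(Add(25, Mul(Rational(-137, 4), Pow(18, 2)), Mul(Rational(-1, 8), Pow(Pow(18, 2), 2))), 91082) = Add(Add(25, Mul(Rational(-137, 4), 324), Mul(Rational(-1, 8), Pow(324, 2))), 91082) = Add(Add(25, -11097, Mul(Rational(-1, 8), 104976)), 91082) = Add(Add(25, -11097, -13122), 91082) = Add(-24194, 91082) = 66888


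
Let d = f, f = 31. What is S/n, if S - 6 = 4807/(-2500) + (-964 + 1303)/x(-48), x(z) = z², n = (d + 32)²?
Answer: 2027681/1905120000 ≈ 0.0010643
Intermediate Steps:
d = 31
n = 3969 (n = (31 + 32)² = 63² = 3969)
S = 2027681/480000 (S = 6 + (4807/(-2500) + (-964 + 1303)/((-48)²)) = 6 + (4807*(-1/2500) + 339/2304) = 6 + (-4807/2500 + 339*(1/2304)) = 6 + (-4807/2500 + 113/768) = 6 - 852319/480000 = 2027681/480000 ≈ 4.2243)
S/n = (2027681/480000)/3969 = (2027681/480000)*(1/3969) = 2027681/1905120000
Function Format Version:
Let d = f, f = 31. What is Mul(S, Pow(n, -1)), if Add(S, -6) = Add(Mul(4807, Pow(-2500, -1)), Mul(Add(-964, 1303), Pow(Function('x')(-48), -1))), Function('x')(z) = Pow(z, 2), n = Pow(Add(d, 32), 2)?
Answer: Rational(2027681, 1905120000) ≈ 0.0010643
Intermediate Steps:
d = 31
n = 3969 (n = Pow(Add(31, 32), 2) = Pow(63, 2) = 3969)
S = Rational(2027681, 480000) (S = Add(6, Add(Mul(4807, Pow(-2500, -1)), Mul(Add(-964, 1303), Pow(Pow(-48, 2), -1)))) = Add(6, Add(Mul(4807, Rational(-1, 2500)), Mul(339, Pow(2304, -1)))) = Add(6, Add(Rational(-4807, 2500), Mul(339, Rational(1, 2304)))) = Add(6, Add(Rational(-4807, 2500), Rational(113, 768))) = Add(6, Rational(-852319, 480000)) = Rational(2027681, 480000) ≈ 4.2243)
Mul(S, Pow(n, -1)) = Mul(Rational(2027681, 480000), Pow(3969, -1)) = Mul(Rational(2027681, 480000), Rational(1, 3969)) = Rational(2027681, 1905120000)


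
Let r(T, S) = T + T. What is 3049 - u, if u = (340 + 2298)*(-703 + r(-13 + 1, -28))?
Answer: 1920875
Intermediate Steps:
r(T, S) = 2*T
u = -1917826 (u = (340 + 2298)*(-703 + 2*(-13 + 1)) = 2638*(-703 + 2*(-12)) = 2638*(-703 - 24) = 2638*(-727) = -1917826)
3049 - u = 3049 - 1*(-1917826) = 3049 + 1917826 = 1920875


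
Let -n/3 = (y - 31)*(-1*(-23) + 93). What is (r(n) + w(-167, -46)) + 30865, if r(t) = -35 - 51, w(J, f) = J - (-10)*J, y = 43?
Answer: 28942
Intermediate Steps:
w(J, f) = 11*J (w(J, f) = J + 10*J = 11*J)
n = -4176 (n = -3*(43 - 31)*(-1*(-23) + 93) = -36*(23 + 93) = -36*116 = -3*1392 = -4176)
r(t) = -86
(r(n) + w(-167, -46)) + 30865 = (-86 + 11*(-167)) + 30865 = (-86 - 1837) + 30865 = -1923 + 30865 = 28942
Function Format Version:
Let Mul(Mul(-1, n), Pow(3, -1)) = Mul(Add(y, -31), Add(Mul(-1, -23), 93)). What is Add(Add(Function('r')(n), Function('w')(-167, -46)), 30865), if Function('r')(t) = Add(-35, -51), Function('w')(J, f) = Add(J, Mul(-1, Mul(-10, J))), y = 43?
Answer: 28942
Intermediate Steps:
Function('w')(J, f) = Mul(11, J) (Function('w')(J, f) = Add(J, Mul(10, J)) = Mul(11, J))
n = -4176 (n = Mul(-3, Mul(Add(43, -31), Add(Mul(-1, -23), 93))) = Mul(-3, Mul(12, Add(23, 93))) = Mul(-3, Mul(12, 116)) = Mul(-3, 1392) = -4176)
Function('r')(t) = -86
Add(Add(Function('r')(n), Function('w')(-167, -46)), 30865) = Add(Add(-86, Mul(11, -167)), 30865) = Add(Add(-86, -1837), 30865) = Add(-1923, 30865) = 28942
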